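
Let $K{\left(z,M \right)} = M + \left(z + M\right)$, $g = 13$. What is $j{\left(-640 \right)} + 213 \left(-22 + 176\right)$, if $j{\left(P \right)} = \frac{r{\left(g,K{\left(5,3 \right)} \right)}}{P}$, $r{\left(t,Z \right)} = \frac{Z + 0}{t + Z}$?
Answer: $\frac{503838709}{15360} \approx 32802.0$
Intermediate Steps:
$K{\left(z,M \right)} = z + 2 M$ ($K{\left(z,M \right)} = M + \left(M + z\right) = z + 2 M$)
$r{\left(t,Z \right)} = \frac{Z}{Z + t}$
$j{\left(P \right)} = \frac{11}{24 P}$ ($j{\left(P \right)} = \frac{\left(5 + 2 \cdot 3\right) \frac{1}{\left(5 + 2 \cdot 3\right) + 13}}{P} = \frac{\left(5 + 6\right) \frac{1}{\left(5 + 6\right) + 13}}{P} = \frac{11 \frac{1}{11 + 13}}{P} = \frac{11 \cdot \frac{1}{24}}{P} = \frac{11}{24 P}$)
$j{\left(-640 \right)} + 213 \left(-22 + 176\right) = \frac{11}{24 \left(-640\right)} + 213 \left(-22 + 176\right) = \frac{11}{24} \left(- \frac{1}{640}\right) + 213 \cdot 154 = - \frac{11}{15360} + 32802 = \frac{503838709}{15360}$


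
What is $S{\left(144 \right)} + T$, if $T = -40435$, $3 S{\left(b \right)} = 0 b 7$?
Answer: $-40435$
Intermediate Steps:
$S{\left(b \right)} = 0$ ($S{\left(b \right)} = \frac{0 b 7}{3} = \frac{0 \cdot 7}{3} = \frac{1}{3} \cdot 0 = 0$)
$S{\left(144 \right)} + T = 0 - 40435 = -40435$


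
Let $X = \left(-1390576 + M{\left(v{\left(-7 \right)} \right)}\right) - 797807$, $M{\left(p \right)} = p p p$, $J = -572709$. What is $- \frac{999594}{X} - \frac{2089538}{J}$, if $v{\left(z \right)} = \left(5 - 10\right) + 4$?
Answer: $\frac{2572594003369}{626653606128} \approx 4.1053$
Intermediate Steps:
$v{\left(z \right)} = -1$ ($v{\left(z \right)} = -5 + 4 = -1$)
$M{\left(p \right)} = p^{3}$ ($M{\left(p \right)} = p^{2} p = p^{3}$)
$X = -2188384$ ($X = \left(-1390576 + \left(-1\right)^{3}\right) - 797807 = \left(-1390576 - 1\right) - 797807 = -1390577 - 797807 = -2188384$)
$- \frac{999594}{X} - \frac{2089538}{J} = - \frac{999594}{-2188384} - \frac{2089538}{-572709} = \left(-999594\right) \left(- \frac{1}{2188384}\right) - - \frac{2089538}{572709} = \frac{499797}{1094192} + \frac{2089538}{572709} = \frac{2572594003369}{626653606128}$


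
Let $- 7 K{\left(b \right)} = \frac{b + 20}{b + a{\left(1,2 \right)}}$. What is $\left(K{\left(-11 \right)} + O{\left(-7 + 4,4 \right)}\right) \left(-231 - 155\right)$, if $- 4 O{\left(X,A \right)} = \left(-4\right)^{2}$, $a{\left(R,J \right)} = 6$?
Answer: $\frac{50566}{35} \approx 1444.7$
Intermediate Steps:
$O{\left(X,A \right)} = -4$ ($O{\left(X,A \right)} = - \frac{\left(-4\right)^{2}}{4} = \left(- \frac{1}{4}\right) 16 = -4$)
$K{\left(b \right)} = - \frac{20 + b}{7 \left(6 + b\right)}$ ($K{\left(b \right)} = - \frac{\left(b + 20\right) \frac{1}{b + 6}}{7} = - \frac{\left(20 + b\right) \frac{1}{6 + b}}{7} = - \frac{\frac{1}{6 + b} \left(20 + b\right)}{7} = - \frac{20 + b}{7 \left(6 + b\right)}$)
$\left(K{\left(-11 \right)} + O{\left(-7 + 4,4 \right)}\right) \left(-231 - 155\right) = \left(\frac{-20 - -11}{7 \left(6 - 11\right)} - 4\right) \left(-231 - 155\right) = \left(\frac{-20 + 11}{7 \left(-5\right)} - 4\right) \left(-386\right) = \left(\frac{1}{7} \left(- \frac{1}{5}\right) \left(-9\right) - 4\right) \left(-386\right) = \left(\frac{9}{35} - 4\right) \left(-386\right) = \left(- \frac{131}{35}\right) \left(-386\right) = \frac{50566}{35}$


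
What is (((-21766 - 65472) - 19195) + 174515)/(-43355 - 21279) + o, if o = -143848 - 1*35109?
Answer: -5783387410/32317 ≈ -1.7896e+5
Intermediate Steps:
o = -178957 (o = -143848 - 35109 = -178957)
(((-21766 - 65472) - 19195) + 174515)/(-43355 - 21279) + o = (((-21766 - 65472) - 19195) + 174515)/(-43355 - 21279) - 178957 = ((-87238 - 19195) + 174515)/(-64634) - 178957 = (-106433 + 174515)*(-1/64634) - 178957 = 68082*(-1/64634) - 178957 = -34041/32317 - 178957 = -5783387410/32317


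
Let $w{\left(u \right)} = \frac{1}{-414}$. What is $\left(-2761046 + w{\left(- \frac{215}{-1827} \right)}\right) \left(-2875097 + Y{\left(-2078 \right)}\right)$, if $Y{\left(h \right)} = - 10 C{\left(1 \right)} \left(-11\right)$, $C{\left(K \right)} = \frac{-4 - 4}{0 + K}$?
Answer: $\frac{365272420748885}{46} \approx 7.9407 \cdot 10^{12}$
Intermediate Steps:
$C{\left(K \right)} = - \frac{8}{K}$
$Y{\left(h \right)} = -880$ ($Y{\left(h \right)} = - 10 \left(- \frac{8}{1}\right) \left(-11\right) = - 10 \left(\left(-8\right) 1\right) \left(-11\right) = \left(-10\right) \left(-8\right) \left(-11\right) = 80 \left(-11\right) = -880$)
$w{\left(u \right)} = - \frac{1}{414}$
$\left(-2761046 + w{\left(- \frac{215}{-1827} \right)}\right) \left(-2875097 + Y{\left(-2078 \right)}\right) = \left(-2761046 - \frac{1}{414}\right) \left(-2875097 - 880\right) = \left(- \frac{1143073045}{414}\right) \left(-2875977\right) = \frac{365272420748885}{46}$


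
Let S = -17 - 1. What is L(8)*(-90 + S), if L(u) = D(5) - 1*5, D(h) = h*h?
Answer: -2160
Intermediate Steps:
D(h) = h²
L(u) = 20 (L(u) = 5² - 1*5 = 25 - 5 = 20)
S = -18
L(8)*(-90 + S) = 20*(-90 - 18) = 20*(-108) = -2160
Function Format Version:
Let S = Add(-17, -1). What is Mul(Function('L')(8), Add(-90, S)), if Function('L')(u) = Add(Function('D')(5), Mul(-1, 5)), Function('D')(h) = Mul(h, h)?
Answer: -2160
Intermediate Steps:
Function('D')(h) = Pow(h, 2)
Function('L')(u) = 20 (Function('L')(u) = Add(Pow(5, 2), Mul(-1, 5)) = Add(25, -5) = 20)
S = -18
Mul(Function('L')(8), Add(-90, S)) = Mul(20, Add(-90, -18)) = Mul(20, -108) = -2160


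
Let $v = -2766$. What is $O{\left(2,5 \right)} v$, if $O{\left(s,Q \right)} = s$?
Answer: $-5532$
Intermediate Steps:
$O{\left(2,5 \right)} v = 2 \left(-2766\right) = -5532$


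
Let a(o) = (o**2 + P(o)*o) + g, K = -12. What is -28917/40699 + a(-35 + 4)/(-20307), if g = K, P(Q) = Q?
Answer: -664952609/826474593 ≈ -0.80457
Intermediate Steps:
g = -12
a(o) = -12 + 2*o**2 (a(o) = (o**2 + o*o) - 12 = (o**2 + o**2) - 12 = 2*o**2 - 12 = -12 + 2*o**2)
-28917/40699 + a(-35 + 4)/(-20307) = -28917/40699 + (-12 + 2*(-35 + 4)**2)/(-20307) = -28917*1/40699 + (-12 + 2*(-31)**2)*(-1/20307) = -28917/40699 + (-12 + 2*961)*(-1/20307) = -28917/40699 + (-12 + 1922)*(-1/20307) = -28917/40699 + 1910*(-1/20307) = -28917/40699 - 1910/20307 = -664952609/826474593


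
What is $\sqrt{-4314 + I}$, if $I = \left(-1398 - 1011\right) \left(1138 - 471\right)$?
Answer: $3 i \sqrt{179013} \approx 1269.3 i$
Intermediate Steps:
$I = -1606803$ ($I = \left(-2409\right) 667 = -1606803$)
$\sqrt{-4314 + I} = \sqrt{-4314 - 1606803} = \sqrt{-1611117} = 3 i \sqrt{179013}$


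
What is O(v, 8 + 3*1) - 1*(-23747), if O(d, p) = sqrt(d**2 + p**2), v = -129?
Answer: 23747 + 17*sqrt(58) ≈ 23876.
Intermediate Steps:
O(v, 8 + 3*1) - 1*(-23747) = sqrt((-129)**2 + (8 + 3*1)**2) - 1*(-23747) = sqrt(16641 + (8 + 3)**2) + 23747 = sqrt(16641 + 11**2) + 23747 = sqrt(16641 + 121) + 23747 = sqrt(16762) + 23747 = 17*sqrt(58) + 23747 = 23747 + 17*sqrt(58)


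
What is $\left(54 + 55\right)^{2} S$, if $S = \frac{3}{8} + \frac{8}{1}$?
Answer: $\frac{796027}{8} \approx 99503.0$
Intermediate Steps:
$S = \frac{67}{8}$ ($S = 3 \cdot \frac{1}{8} + 8 \cdot 1 = \frac{3}{8} + 8 = \frac{67}{8} \approx 8.375$)
$\left(54 + 55\right)^{2} S = \left(54 + 55\right)^{2} \cdot \frac{67}{8} = 109^{2} \cdot \frac{67}{8} = 11881 \cdot \frac{67}{8} = \frac{796027}{8}$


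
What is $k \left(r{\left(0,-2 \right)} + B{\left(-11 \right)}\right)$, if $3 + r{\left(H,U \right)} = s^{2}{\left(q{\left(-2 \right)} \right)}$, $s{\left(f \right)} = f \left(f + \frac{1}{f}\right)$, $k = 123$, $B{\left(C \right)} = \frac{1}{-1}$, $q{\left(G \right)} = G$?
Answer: $2583$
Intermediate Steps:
$B{\left(C \right)} = -1$
$r{\left(H,U \right)} = 22$ ($r{\left(H,U \right)} = -3 + \left(1 + \left(-2\right)^{2}\right)^{2} = -3 + \left(1 + 4\right)^{2} = -3 + 5^{2} = -3 + 25 = 22$)
$k \left(r{\left(0,-2 \right)} + B{\left(-11 \right)}\right) = 123 \left(22 - 1\right) = 123 \cdot 21 = 2583$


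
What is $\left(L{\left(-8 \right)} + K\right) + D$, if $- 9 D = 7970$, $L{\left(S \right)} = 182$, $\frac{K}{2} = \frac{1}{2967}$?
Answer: $- \frac{6262342}{8901} \approx -703.55$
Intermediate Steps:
$K = \frac{2}{2967} \approx 0.00067408$
$D = - \frac{7970}{9}$ ($D = \left(- \frac{1}{9}\right) 7970 = - \frac{7970}{9} \approx -885.56$)
$\left(L{\left(-8 \right)} + K\right) + D = \left(182 + \frac{2}{2967}\right) - \frac{7970}{9} = \frac{539996}{2967} - \frac{7970}{9} = - \frac{6262342}{8901}$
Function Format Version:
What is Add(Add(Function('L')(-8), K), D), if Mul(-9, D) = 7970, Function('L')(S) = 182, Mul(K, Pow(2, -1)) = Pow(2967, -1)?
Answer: Rational(-6262342, 8901) ≈ -703.55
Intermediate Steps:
K = Rational(2, 2967) (K = Mul(2, Pow(2967, -1)) = Mul(2, Rational(1, 2967)) = Rational(2, 2967) ≈ 0.00067408)
D = Rational(-7970, 9) (D = Mul(Rational(-1, 9), 7970) = Rational(-7970, 9) ≈ -885.56)
Add(Add(Function('L')(-8), K), D) = Add(Add(182, Rational(2, 2967)), Rational(-7970, 9)) = Add(Rational(539996, 2967), Rational(-7970, 9)) = Rational(-6262342, 8901)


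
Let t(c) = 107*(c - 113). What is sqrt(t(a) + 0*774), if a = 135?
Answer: sqrt(2354) ≈ 48.518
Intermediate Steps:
t(c) = -12091 + 107*c (t(c) = 107*(-113 + c) = -12091 + 107*c)
sqrt(t(a) + 0*774) = sqrt((-12091 + 107*135) + 0*774) = sqrt((-12091 + 14445) + 0) = sqrt(2354 + 0) = sqrt(2354)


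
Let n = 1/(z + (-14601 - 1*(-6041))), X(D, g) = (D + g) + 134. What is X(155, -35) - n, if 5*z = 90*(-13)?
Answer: 2233677/8794 ≈ 254.00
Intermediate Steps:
X(D, g) = 134 + D + g
z = -234 (z = (90*(-13))/5 = (1/5)*(-1170) = -234)
n = -1/8794 (n = 1/(-234 + (-14601 - 1*(-6041))) = 1/(-234 + (-14601 + 6041)) = 1/(-234 - 8560) = 1/(-8794) = -1/8794 ≈ -0.00011371)
X(155, -35) - n = (134 + 155 - 35) - 1*(-1/8794) = 254 + 1/8794 = 2233677/8794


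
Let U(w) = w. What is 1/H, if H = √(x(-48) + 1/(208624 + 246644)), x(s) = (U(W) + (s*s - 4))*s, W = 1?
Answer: -2*I*√5723110297650471/50283440063 ≈ -0.003009*I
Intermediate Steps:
x(s) = s*(-3 + s²) (x(s) = (1 + (s*s - 4))*s = (1 + (s² - 4))*s = (1 + (-4 + s²))*s = (-3 + s²)*s = s*(-3 + s²))
H = I*√5723110297650471/227634 (H = √(-48*(-3 + (-48)²) + 1/(208624 + 246644)) = √(-48*(-3 + 2304) + 1/455268) = √(-48*2301 + 1/455268) = √(-110448 + 1/455268) = √(-50283440063/455268) = I*√5723110297650471/227634 ≈ 332.34*I)
1/H = 1/(I*√5723110297650471/227634) = -2*I*√5723110297650471/50283440063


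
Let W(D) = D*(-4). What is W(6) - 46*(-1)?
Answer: 22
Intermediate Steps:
W(D) = -4*D
W(6) - 46*(-1) = -4*6 - 46*(-1) = -24 + 46 = 22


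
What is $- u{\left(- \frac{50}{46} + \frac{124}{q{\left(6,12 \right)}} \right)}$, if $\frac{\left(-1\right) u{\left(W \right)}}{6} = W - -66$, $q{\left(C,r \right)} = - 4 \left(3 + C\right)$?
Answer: $\frac{25448}{69} \approx 368.81$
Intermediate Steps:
$q{\left(C,r \right)} = -12 - 4 C$
$u{\left(W \right)} = -396 - 6 W$ ($u{\left(W \right)} = - 6 \left(W - -66\right) = - 6 \left(W + 66\right) = - 6 \left(66 + W\right) = -396 - 6 W$)
$- u{\left(- \frac{50}{46} + \frac{124}{q{\left(6,12 \right)}} \right)} = - (-396 - 6 \left(- \frac{50}{46} + \frac{124}{-12 - 24}\right)) = - (-396 - 6 \left(\left(-50\right) \frac{1}{46} + \frac{124}{-12 - 24}\right)) = - (-396 - 6 \left(- \frac{25}{23} + \frac{124}{-36}\right)) = - (-396 - 6 \left(- \frac{25}{23} + 124 \left(- \frac{1}{36}\right)\right)) = - (-396 - 6 \left(- \frac{25}{23} - \frac{31}{9}\right)) = - (-396 - - \frac{1876}{69}) = - (-396 + \frac{1876}{69}) = \left(-1\right) \left(- \frac{25448}{69}\right) = \frac{25448}{69}$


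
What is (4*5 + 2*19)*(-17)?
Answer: -986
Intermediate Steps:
(4*5 + 2*19)*(-17) = (20 + 38)*(-17) = 58*(-17) = -986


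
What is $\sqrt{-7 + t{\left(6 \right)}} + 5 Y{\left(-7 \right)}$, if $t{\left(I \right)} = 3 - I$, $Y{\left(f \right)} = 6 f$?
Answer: $-210 + i \sqrt{10} \approx -210.0 + 3.1623 i$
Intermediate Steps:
$\sqrt{-7 + t{\left(6 \right)}} + 5 Y{\left(-7 \right)} = \sqrt{-7 + \left(3 - 6\right)} + 5 \cdot 6 \left(-7\right) = \sqrt{-7 + \left(3 - 6\right)} + 5 \left(-42\right) = \sqrt{-7 - 3} - 210 = \sqrt{-10} - 210 = i \sqrt{10} - 210 = -210 + i \sqrt{10}$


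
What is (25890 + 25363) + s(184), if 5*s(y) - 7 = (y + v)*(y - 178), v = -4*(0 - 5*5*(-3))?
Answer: 255576/5 ≈ 51115.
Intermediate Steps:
v = -300 (v = -4*(0 - 25*(-3)) = -4*(0 + 75) = -4*75 = -300)
s(y) = 7/5 + (-300 + y)*(-178 + y)/5 (s(y) = 7/5 + ((y - 300)*(y - 178))/5 = 7/5 + ((-300 + y)*(-178 + y))/5 = 7/5 + (-300 + y)*(-178 + y)/5)
(25890 + 25363) + s(184) = (25890 + 25363) + (53407/5 - 478/5*184 + (⅕)*184²) = 51253 + (53407/5 - 87952/5 + (⅕)*33856) = 51253 + (53407/5 - 87952/5 + 33856/5) = 51253 - 689/5 = 255576/5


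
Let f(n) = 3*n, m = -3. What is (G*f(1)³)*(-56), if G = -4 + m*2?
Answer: 15120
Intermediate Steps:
G = -10 (G = -4 - 3*2 = -4 - 6 = -10)
(G*f(1)³)*(-56) = -10*(3*1)³*(-56) = -10*3³*(-56) = -10*27*(-56) = -270*(-56) = 15120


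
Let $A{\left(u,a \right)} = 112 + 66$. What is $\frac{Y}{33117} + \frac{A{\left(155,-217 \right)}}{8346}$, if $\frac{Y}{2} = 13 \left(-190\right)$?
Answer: $- \frac{103317}{808171} \approx -0.12784$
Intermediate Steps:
$A{\left(u,a \right)} = 178$
$Y = -4940$ ($Y = 2 \cdot 13 \left(-190\right) = 2 \left(-2470\right) = -4940$)
$\frac{Y}{33117} + \frac{A{\left(155,-217 \right)}}{8346} = - \frac{4940}{33117} + \frac{178}{8346} = \left(-4940\right) \frac{1}{33117} + 178 \cdot \frac{1}{8346} = - \frac{260}{1743} + \frac{89}{4173} = - \frac{103317}{808171}$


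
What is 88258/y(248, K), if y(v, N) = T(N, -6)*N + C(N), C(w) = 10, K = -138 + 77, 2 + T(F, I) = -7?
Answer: 88258/559 ≈ 157.89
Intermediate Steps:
T(F, I) = -9 (T(F, I) = -2 - 7 = -9)
K = -61
y(v, N) = 10 - 9*N (y(v, N) = -9*N + 10 = 10 - 9*N)
88258/y(248, K) = 88258/(10 - 9*(-61)) = 88258/(10 + 549) = 88258/559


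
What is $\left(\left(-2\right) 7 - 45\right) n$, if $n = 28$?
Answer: $-1652$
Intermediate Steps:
$\left(\left(-2\right) 7 - 45\right) n = \left(\left(-2\right) 7 - 45\right) 28 = \left(-14 - 45\right) 28 = \left(-59\right) 28 = -1652$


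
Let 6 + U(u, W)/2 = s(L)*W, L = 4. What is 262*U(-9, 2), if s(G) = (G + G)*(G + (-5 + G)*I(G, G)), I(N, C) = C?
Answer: -3144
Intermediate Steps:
s(G) = 2*G*(G + G*(-5 + G)) (s(G) = (G + G)*(G + (-5 + G)*G) = (2*G)*(G + G*(-5 + G)) = 2*G*(G + G*(-5 + G)))
U(u, W) = -12 (U(u, W) = -12 + 2*((2*4²*(-4 + 4))*W) = -12 + 2*((2*16*0)*W) = -12 + 2*(0*W) = -12 + 2*0 = -12 + 0 = -12)
262*U(-9, 2) = 262*(-12) = -3144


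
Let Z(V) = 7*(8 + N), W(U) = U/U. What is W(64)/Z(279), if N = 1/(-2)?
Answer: 2/105 ≈ 0.019048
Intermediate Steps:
W(U) = 1
N = -½ ≈ -0.50000
Z(V) = 105/2 (Z(V) = 7*(8 - ½) = 7*(15/2) = 105/2)
W(64)/Z(279) = 1/(105/2) = 1*(2/105) = 2/105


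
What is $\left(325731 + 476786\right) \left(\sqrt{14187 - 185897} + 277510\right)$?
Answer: $222706492670 + 802517 i \sqrt{171710} \approx 2.2271 \cdot 10^{11} + 3.3255 \cdot 10^{8} i$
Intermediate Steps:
$\left(325731 + 476786\right) \left(\sqrt{14187 - 185897} + 277510\right) = 802517 \left(\sqrt{-171710} + 277510\right) = 802517 \left(i \sqrt{171710} + 277510\right) = 802517 \left(277510 + i \sqrt{171710}\right) = 222706492670 + 802517 i \sqrt{171710}$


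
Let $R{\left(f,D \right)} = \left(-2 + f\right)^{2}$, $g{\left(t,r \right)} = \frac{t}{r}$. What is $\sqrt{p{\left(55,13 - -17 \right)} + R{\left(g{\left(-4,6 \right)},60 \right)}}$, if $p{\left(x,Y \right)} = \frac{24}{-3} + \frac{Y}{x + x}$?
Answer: $\frac{i \sqrt{671}}{33} \approx 0.78496 i$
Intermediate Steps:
$p{\left(x,Y \right)} = -8 + \frac{Y}{2 x}$ ($p{\left(x,Y \right)} = 24 \left(- \frac{1}{3}\right) + \frac{Y}{2 x} = -8 + Y \frac{1}{2 x} = -8 + \frac{Y}{2 x}$)
$\sqrt{p{\left(55,13 - -17 \right)} + R{\left(g{\left(-4,6 \right)},60 \right)}} = \sqrt{\left(-8 + \frac{13 - -17}{2 \cdot 55}\right) + \left(-2 - \frac{4}{6}\right)^{2}} = \sqrt{\left(-8 + \frac{1}{2} \left(13 + 17\right) \frac{1}{55}\right) + \left(-2 - \frac{2}{3}\right)^{2}} = \sqrt{\left(-8 + \frac{1}{2} \cdot 30 \cdot \frac{1}{55}\right) + \left(-2 - \frac{2}{3}\right)^{2}} = \sqrt{\left(-8 + \frac{3}{11}\right) + \left(- \frac{8}{3}\right)^{2}} = \sqrt{- \frac{85}{11} + \frac{64}{9}} = \sqrt{- \frac{61}{99}} = \frac{i \sqrt{671}}{33}$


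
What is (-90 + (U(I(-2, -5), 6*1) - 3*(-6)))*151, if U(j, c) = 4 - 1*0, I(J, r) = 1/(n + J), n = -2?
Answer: -10268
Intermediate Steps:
I(J, r) = 1/(-2 + J)
U(j, c) = 4 (U(j, c) = 4 + 0 = 4)
(-90 + (U(I(-2, -5), 6*1) - 3*(-6)))*151 = (-90 + (4 - 3*(-6)))*151 = (-90 + (4 + 18))*151 = (-90 + 22)*151 = -68*151 = -10268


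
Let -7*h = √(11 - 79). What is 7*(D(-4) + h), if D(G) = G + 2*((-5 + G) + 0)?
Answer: -154 - 2*I*√17 ≈ -154.0 - 8.2462*I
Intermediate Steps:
h = -2*I*√17/7 (h = -√(11 - 79)/7 = -2*I*√17/7 ≈ -1.178*I)
D(G) = -10 + 3*G (D(G) = G + 2*(-5 + G) = G + (-10 + 2*G) = -10 + 3*G)
7*(D(-4) + h) = 7*((-10 + 3*(-4)) - 2*I*√17/7) = 7*((-10 - 12) - 2*I*√17/7) = 7*(-22 - 2*I*√17/7) = -154 - 2*I*√17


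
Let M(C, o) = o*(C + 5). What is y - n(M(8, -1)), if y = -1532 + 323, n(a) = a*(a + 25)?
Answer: -1053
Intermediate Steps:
M(C, o) = o*(5 + C)
n(a) = a*(25 + a)
y = -1209
y - n(M(8, -1)) = -1209 - (-(5 + 8))*(25 - (5 + 8)) = -1209 - (-1*13)*(25 - 1*13) = -1209 - (-13)*(25 - 13) = -1209 - (-13)*12 = -1209 - 1*(-156) = -1209 + 156 = -1053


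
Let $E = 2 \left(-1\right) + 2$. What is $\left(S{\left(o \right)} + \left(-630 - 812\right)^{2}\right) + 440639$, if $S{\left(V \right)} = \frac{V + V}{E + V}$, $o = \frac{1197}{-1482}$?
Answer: $2520005$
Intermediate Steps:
$o = - \frac{21}{26}$ ($o = 1197 \left(- \frac{1}{1482}\right) = - \frac{21}{26} \approx -0.80769$)
$E = 0$ ($E = -2 + 2 = 0$)
$S{\left(V \right)} = 2$ ($S{\left(V \right)} = \frac{V + V}{0 + V} = \frac{2 V}{V} = 2$)
$\left(S{\left(o \right)} + \left(-630 - 812\right)^{2}\right) + 440639 = \left(2 + \left(-630 - 812\right)^{2}\right) + 440639 = \left(2 + \left(-1442\right)^{2}\right) + 440639 = \left(2 + 2079364\right) + 440639 = 2079366 + 440639 = 2520005$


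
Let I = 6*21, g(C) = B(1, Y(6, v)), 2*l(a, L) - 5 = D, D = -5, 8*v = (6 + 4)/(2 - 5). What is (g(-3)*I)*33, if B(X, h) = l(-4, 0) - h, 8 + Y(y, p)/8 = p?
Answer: 279972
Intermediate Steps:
v = -5/12 (v = ((6 + 4)/(2 - 5))/8 = (10/(-3))/8 = (10*(-⅓))/8 = (⅛)*(-10/3) = -5/12 ≈ -0.41667)
Y(y, p) = -64 + 8*p
l(a, L) = 0 (l(a, L) = 5/2 + (½)*(-5) = 5/2 - 5/2 = 0)
B(X, h) = -h (B(X, h) = 0 - h = -h)
g(C) = 202/3 (g(C) = -(-64 + 8*(-5/12)) = -(-64 - 10/3) = -1*(-202/3) = 202/3)
I = 126
(g(-3)*I)*33 = ((202/3)*126)*33 = 8484*33 = 279972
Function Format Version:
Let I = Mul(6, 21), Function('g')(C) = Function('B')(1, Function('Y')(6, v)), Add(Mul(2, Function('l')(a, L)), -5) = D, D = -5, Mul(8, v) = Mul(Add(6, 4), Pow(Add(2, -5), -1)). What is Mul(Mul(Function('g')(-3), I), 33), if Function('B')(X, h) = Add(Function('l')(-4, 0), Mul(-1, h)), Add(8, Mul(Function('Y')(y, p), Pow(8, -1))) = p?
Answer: 279972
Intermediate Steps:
v = Rational(-5, 12) (v = Mul(Rational(1, 8), Mul(Add(6, 4), Pow(Add(2, -5), -1))) = Mul(Rational(1, 8), Mul(10, Pow(-3, -1))) = Mul(Rational(1, 8), Mul(10, Rational(-1, 3))) = Mul(Rational(1, 8), Rational(-10, 3)) = Rational(-5, 12) ≈ -0.41667)
Function('Y')(y, p) = Add(-64, Mul(8, p))
Function('l')(a, L) = 0 (Function('l')(a, L) = Add(Rational(5, 2), Mul(Rational(1, 2), -5)) = Add(Rational(5, 2), Rational(-5, 2)) = 0)
Function('B')(X, h) = Mul(-1, h) (Function('B')(X, h) = Add(0, Mul(-1, h)) = Mul(-1, h))
Function('g')(C) = Rational(202, 3) (Function('g')(C) = Mul(-1, Add(-64, Mul(8, Rational(-5, 12)))) = Mul(-1, Add(-64, Rational(-10, 3))) = Mul(-1, Rational(-202, 3)) = Rational(202, 3))
I = 126
Mul(Mul(Function('g')(-3), I), 33) = Mul(Mul(Rational(202, 3), 126), 33) = Mul(8484, 33) = 279972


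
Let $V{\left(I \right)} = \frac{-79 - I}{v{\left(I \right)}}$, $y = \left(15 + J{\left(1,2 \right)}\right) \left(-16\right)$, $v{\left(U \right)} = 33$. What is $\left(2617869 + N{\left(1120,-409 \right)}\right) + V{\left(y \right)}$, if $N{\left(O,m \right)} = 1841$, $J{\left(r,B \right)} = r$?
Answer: $\frac{28816869}{11} \approx 2.6197 \cdot 10^{6}$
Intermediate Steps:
$y = -256$ ($y = \left(15 + 1\right) \left(-16\right) = 16 \left(-16\right) = -256$)
$V{\left(I \right)} = - \frac{79}{33} - \frac{I}{33}$ ($V{\left(I \right)} = \frac{-79 - I}{33} = \left(-79 - I\right) \frac{1}{33} = - \frac{79}{33} - \frac{I}{33}$)
$\left(2617869 + N{\left(1120,-409 \right)}\right) + V{\left(y \right)} = \left(2617869 + 1841\right) - - \frac{59}{11} = 2619710 + \left(- \frac{79}{33} + \frac{256}{33}\right) = 2619710 + \frac{59}{11} = \frac{28816869}{11}$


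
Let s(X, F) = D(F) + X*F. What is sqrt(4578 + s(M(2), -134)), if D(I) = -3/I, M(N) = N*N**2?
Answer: sqrt(62954138)/134 ≈ 59.212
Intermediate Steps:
M(N) = N**3
s(X, F) = -3/F + F*X (s(X, F) = -3/F + X*F = -3/F + F*X)
sqrt(4578 + s(M(2), -134)) = sqrt(4578 + (-3/(-134) - 134*2**3)) = sqrt(4578 + (-3*(-1/134) - 134*8)) = sqrt(4578 + (3/134 - 1072)) = sqrt(4578 - 143645/134) = sqrt(469807/134) = sqrt(62954138)/134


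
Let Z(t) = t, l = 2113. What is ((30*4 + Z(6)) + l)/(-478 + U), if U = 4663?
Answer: 2239/4185 ≈ 0.53501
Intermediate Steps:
((30*4 + Z(6)) + l)/(-478 + U) = ((30*4 + 6) + 2113)/(-478 + 4663) = ((120 + 6) + 2113)/4185 = (126 + 2113)*(1/4185) = 2239*(1/4185) = 2239/4185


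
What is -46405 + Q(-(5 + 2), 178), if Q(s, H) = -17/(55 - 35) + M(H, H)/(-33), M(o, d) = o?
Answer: -30631421/660 ≈ -46411.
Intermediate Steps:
Q(s, H) = -17/20 - H/33 (Q(s, H) = -17/(55 - 35) + H/(-33) = -17/20 + H*(-1/33) = -17*1/20 - H/33 = -17/20 - H/33)
-46405 + Q(-(5 + 2), 178) = -46405 + (-17/20 - 1/33*178) = -46405 + (-17/20 - 178/33) = -46405 - 4121/660 = -30631421/660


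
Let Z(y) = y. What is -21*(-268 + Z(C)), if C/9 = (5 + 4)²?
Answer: -9681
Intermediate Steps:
C = 729 (C = 9*(5 + 4)² = 9*9² = 9*81 = 729)
-21*(-268 + Z(C)) = -21*(-268 + 729) = -21*461 = -9681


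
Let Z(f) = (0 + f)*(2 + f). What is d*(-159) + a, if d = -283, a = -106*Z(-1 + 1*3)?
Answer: 44149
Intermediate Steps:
Z(f) = f*(2 + f)
a = -848 (a = -106*(-1 + 1*3)*(2 + (-1 + 1*3)) = -106*(-1 + 3)*(2 + (-1 + 3)) = -212*(2 + 2) = -212*4 = -106*8 = -848)
d*(-159) + a = -283*(-159) - 848 = 44997 - 848 = 44149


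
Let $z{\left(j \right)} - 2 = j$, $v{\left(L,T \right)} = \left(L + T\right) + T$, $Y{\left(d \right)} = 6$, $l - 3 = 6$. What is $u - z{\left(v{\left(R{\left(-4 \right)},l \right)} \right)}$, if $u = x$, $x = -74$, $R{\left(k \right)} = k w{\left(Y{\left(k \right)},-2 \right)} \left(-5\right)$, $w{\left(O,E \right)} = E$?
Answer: $-54$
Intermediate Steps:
$l = 9$ ($l = 3 + 6 = 9$)
$R{\left(k \right)} = 10 k$ ($R{\left(k \right)} = k \left(-2\right) \left(-5\right) = - 2 k \left(-5\right) = 10 k$)
$v{\left(L,T \right)} = L + 2 T$
$z{\left(j \right)} = 2 + j$
$u = -74$
$u - z{\left(v{\left(R{\left(-4 \right)},l \right)} \right)} = -74 - \left(2 + \left(10 \left(-4\right) + 2 \cdot 9\right)\right) = -74 - \left(2 + \left(-40 + 18\right)\right) = -74 - \left(2 - 22\right) = -74 - -20 = -74 + 20 = -54$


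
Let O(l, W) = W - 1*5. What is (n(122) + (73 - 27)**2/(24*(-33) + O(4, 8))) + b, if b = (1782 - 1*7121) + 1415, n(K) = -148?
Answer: -3214924/789 ≈ -4074.7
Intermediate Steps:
O(l, W) = -5 + W (O(l, W) = W - 5 = -5 + W)
b = -3924 (b = (1782 - 7121) + 1415 = -5339 + 1415 = -3924)
(n(122) + (73 - 27)**2/(24*(-33) + O(4, 8))) + b = (-148 + (73 - 27)**2/(24*(-33) + (-5 + 8))) - 3924 = (-148 + 46**2/(-792 + 3)) - 3924 = (-148 + 2116/(-789)) - 3924 = (-148 + 2116*(-1/789)) - 3924 = (-148 - 2116/789) - 3924 = -118888/789 - 3924 = -3214924/789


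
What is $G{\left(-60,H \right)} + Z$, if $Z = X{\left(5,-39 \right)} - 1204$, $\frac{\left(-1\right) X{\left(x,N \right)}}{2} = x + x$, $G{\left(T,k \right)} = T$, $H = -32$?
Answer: $-1284$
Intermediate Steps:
$X{\left(x,N \right)} = - 4 x$ ($X{\left(x,N \right)} = - 2 \left(x + x\right) = - 2 \cdot 2 x = - 4 x$)
$Z = -1224$ ($Z = \left(-4\right) 5 - 1204 = -20 - 1204 = -1224$)
$G{\left(-60,H \right)} + Z = -60 - 1224 = -1284$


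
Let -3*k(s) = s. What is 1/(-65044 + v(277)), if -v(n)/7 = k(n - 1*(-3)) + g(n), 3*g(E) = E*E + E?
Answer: -3/732214 ≈ -4.0972e-6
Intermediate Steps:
g(E) = E/3 + E**2/3 (g(E) = (E*E + E)/3 = (E**2 + E)/3 = (E + E**2)/3 = E/3 + E**2/3)
k(s) = -s/3
v(n) = 7 + 7*n/3 - 7*n*(1 + n)/3 (v(n) = -7*(-(n - 1*(-3))/3 + n*(1 + n)/3) = -7*(-(n + 3)/3 + n*(1 + n)/3) = -7*(-(3 + n)/3 + n*(1 + n)/3) = -7*((-1 - n/3) + n*(1 + n)/3) = -7*(-1 - n/3 + n*(1 + n)/3) = 7 + 7*n/3 - 7*n*(1 + n)/3)
1/(-65044 + v(277)) = 1/(-65044 + (7 - 7/3*277**2)) = 1/(-65044 + (7 - 7/3*76729)) = 1/(-65044 + (7 - 537103/3)) = 1/(-65044 - 537082/3) = 1/(-732214/3) = -3/732214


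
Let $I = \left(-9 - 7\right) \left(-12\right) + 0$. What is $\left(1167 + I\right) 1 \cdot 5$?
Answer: $6795$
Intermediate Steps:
$I = 192$ ($I = \left(-9 - 7\right) \left(-12\right) + 0 = \left(-16\right) \left(-12\right) + 0 = 192 + 0 = 192$)
$\left(1167 + I\right) 1 \cdot 5 = \left(1167 + 192\right) 1 \cdot 5 = 1359 \cdot 5 = 6795$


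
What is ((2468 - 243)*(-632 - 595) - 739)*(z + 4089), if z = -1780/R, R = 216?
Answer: -300882451927/27 ≈ -1.1144e+10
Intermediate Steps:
z = -445/54 (z = -1780/216 = -1780*1/216 = -445/54 ≈ -8.2407)
((2468 - 243)*(-632 - 595) - 739)*(z + 4089) = ((2468 - 243)*(-632 - 595) - 739)*(-445/54 + 4089) = (2225*(-1227) - 739)*(220361/54) = (-2730075 - 739)*(220361/54) = -2730814*220361/54 = -300882451927/27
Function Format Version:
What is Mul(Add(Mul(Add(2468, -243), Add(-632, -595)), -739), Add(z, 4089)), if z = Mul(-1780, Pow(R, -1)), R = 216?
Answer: Rational(-300882451927, 27) ≈ -1.1144e+10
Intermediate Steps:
z = Rational(-445, 54) (z = Mul(-1780, Pow(216, -1)) = Mul(-1780, Rational(1, 216)) = Rational(-445, 54) ≈ -8.2407)
Mul(Add(Mul(Add(2468, -243), Add(-632, -595)), -739), Add(z, 4089)) = Mul(Add(Mul(Add(2468, -243), Add(-632, -595)), -739), Add(Rational(-445, 54), 4089)) = Mul(Add(Mul(2225, -1227), -739), Rational(220361, 54)) = Mul(Add(-2730075, -739), Rational(220361, 54)) = Mul(-2730814, Rational(220361, 54)) = Rational(-300882451927, 27)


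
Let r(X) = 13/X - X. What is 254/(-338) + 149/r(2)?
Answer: 49219/1521 ≈ 32.360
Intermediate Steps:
r(X) = -X + 13/X
254/(-338) + 149/r(2) = 254/(-338) + 149/(-1*2 + 13/2) = 254*(-1/338) + 149/(-2 + 13*(½)) = -127/169 + 149/(-2 + 13/2) = -127/169 + 149/(9/2) = -127/169 + 149*(2/9) = -127/169 + 298/9 = 49219/1521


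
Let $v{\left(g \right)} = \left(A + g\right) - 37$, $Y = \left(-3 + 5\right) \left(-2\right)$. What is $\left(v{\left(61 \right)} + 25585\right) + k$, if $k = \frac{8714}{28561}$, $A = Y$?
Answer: $\frac{731313119}{28561} \approx 25605.0$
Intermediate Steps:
$Y = -4$ ($Y = 2 \left(-2\right) = -4$)
$A = -4$
$v{\left(g \right)} = -41 + g$ ($v{\left(g \right)} = \left(-4 + g\right) - 37 = -41 + g$)
$k = \frac{8714}{28561}$ ($k = 8714 \cdot \frac{1}{28561} = \frac{8714}{28561} \approx 0.3051$)
$\left(v{\left(61 \right)} + 25585\right) + k = \left(\left(-41 + 61\right) + 25585\right) + \frac{8714}{28561} = \left(20 + 25585\right) + \frac{8714}{28561} = 25605 + \frac{8714}{28561} = \frac{731313119}{28561}$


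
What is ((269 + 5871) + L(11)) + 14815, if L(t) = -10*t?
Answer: 20845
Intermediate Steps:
((269 + 5871) + L(11)) + 14815 = ((269 + 5871) - 10*11) + 14815 = (6140 - 110) + 14815 = 6030 + 14815 = 20845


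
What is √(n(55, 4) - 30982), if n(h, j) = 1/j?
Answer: I*√123927/2 ≈ 176.02*I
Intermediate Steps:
√(n(55, 4) - 30982) = √(1/4 - 30982) = √(¼ - 30982) = √(-123927/4) = I*√123927/2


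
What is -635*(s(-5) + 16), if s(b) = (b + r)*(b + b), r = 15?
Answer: 53340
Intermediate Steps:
s(b) = 2*b*(15 + b) (s(b) = (b + 15)*(b + b) = (15 + b)*(2*b) = 2*b*(15 + b))
-635*(s(-5) + 16) = -635*(2*(-5)*(15 - 5) + 16) = -635*(2*(-5)*10 + 16) = -635*(-100 + 16) = -635*(-84) = 53340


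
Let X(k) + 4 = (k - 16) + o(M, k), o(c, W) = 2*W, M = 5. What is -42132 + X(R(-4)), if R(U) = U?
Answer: -42164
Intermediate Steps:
X(k) = -20 + 3*k (X(k) = -4 + ((k - 16) + 2*k) = -4 + ((-16 + k) + 2*k) = -4 + (-16 + 3*k) = -20 + 3*k)
-42132 + X(R(-4)) = -42132 + (-20 + 3*(-4)) = -42132 + (-20 - 12) = -42132 - 32 = -42164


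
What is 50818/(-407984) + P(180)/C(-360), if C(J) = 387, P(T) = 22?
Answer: -2891/42696 ≈ -0.067711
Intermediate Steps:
50818/(-407984) + P(180)/C(-360) = 50818/(-407984) + 22/387 = 50818*(-1/407984) + 22*(1/387) = -25409/203992 + 22/387 = -2891/42696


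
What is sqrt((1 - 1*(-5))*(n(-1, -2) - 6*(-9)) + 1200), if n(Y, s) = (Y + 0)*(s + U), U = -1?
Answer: sqrt(1542) ≈ 39.268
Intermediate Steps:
n(Y, s) = Y*(-1 + s) (n(Y, s) = (Y + 0)*(s - 1) = Y*(-1 + s))
sqrt((1 - 1*(-5))*(n(-1, -2) - 6*(-9)) + 1200) = sqrt((1 - 1*(-5))*(-(-1 - 2) - 6*(-9)) + 1200) = sqrt((1 + 5)*(-1*(-3) + 54) + 1200) = sqrt(6*(3 + 54) + 1200) = sqrt(6*57 + 1200) = sqrt(342 + 1200) = sqrt(1542)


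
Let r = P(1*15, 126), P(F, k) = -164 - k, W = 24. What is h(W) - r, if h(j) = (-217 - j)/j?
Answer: 6719/24 ≈ 279.96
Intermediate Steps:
r = -290 (r = -164 - 1*126 = -164 - 126 = -290)
h(j) = (-217 - j)/j
h(W) - r = (-217 - 1*24)/24 - 1*(-290) = (-217 - 24)/24 + 290 = (1/24)*(-241) + 290 = -241/24 + 290 = 6719/24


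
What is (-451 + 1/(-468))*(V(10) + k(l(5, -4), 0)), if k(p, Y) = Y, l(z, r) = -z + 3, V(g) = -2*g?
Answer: 1055345/117 ≈ 9020.0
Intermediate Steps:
l(z, r) = 3 - z
(-451 + 1/(-468))*(V(10) + k(l(5, -4), 0)) = (-451 + 1/(-468))*(-2*10 + 0) = (-451 - 1/468)*(-20 + 0) = -211069/468*(-20) = 1055345/117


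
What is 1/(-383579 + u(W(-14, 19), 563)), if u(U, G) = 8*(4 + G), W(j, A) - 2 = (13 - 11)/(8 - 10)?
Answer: -1/379043 ≈ -2.6382e-6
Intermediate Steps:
W(j, A) = 1 (W(j, A) = 2 + (13 - 11)/(8 - 10) = 2 + 2/(-2) = 2 + 2*(-½) = 2 - 1 = 1)
u(U, G) = 32 + 8*G
1/(-383579 + u(W(-14, 19), 563)) = 1/(-383579 + (32 + 8*563)) = 1/(-383579 + (32 + 4504)) = 1/(-383579 + 4536) = 1/(-379043) = -1/379043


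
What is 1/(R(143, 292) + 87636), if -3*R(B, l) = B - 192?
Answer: 3/262957 ≈ 1.1409e-5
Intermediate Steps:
R(B, l) = 64 - B/3 (R(B, l) = -(B - 192)/3 = -(-192 + B)/3 = 64 - B/3)
1/(R(143, 292) + 87636) = 1/((64 - 1/3*143) + 87636) = 1/((64 - 143/3) + 87636) = 1/(49/3 + 87636) = 1/(262957/3) = 3/262957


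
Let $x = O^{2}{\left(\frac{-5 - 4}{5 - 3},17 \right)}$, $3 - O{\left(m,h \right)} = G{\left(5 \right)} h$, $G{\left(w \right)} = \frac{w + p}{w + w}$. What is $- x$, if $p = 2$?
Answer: $- \frac{7921}{100} \approx -79.21$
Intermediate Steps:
$G{\left(w \right)} = \frac{2 + w}{2 w}$ ($G{\left(w \right)} = \frac{w + 2}{w + w} = \frac{2 + w}{2 w}$)
$O{\left(m,h \right)} = 3 - \frac{7 h}{10}$ ($O{\left(m,h \right)} = 3 - \frac{2 + 5}{2 \cdot 5} h = 3 - \frac{1}{2} \cdot \frac{1}{5} \cdot 7 h = 3 - \frac{7 h}{10}$)
$x = \frac{7921}{100}$ ($x = \left(3 - \frac{119}{10}\right)^{2} = \left(- \frac{89}{10}\right)^{2} = \frac{7921}{100} \approx 79.21$)
$- x = \left(-1\right) \frac{7921}{100} = - \frac{7921}{100}$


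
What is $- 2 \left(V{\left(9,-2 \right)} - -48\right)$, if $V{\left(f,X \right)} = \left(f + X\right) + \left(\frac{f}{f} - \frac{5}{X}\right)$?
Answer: $-117$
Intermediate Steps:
$V{\left(f,X \right)} = 1 + X + f - \frac{5}{X}$ ($V{\left(f,X \right)} = \left(X + f\right) + \left(1 - \frac{5}{X}\right) = 1 + X + f - \frac{5}{X}$)
$- 2 \left(V{\left(9,-2 \right)} - -48\right) = - 2 \left(\left(1 - 2 + 9 - \frac{5}{-2}\right) - -48\right) = - 2 \left(\left(1 - 2 + 9 - - \frac{5}{2}\right) + 48\right) = - 2 \left(\left(1 - 2 + 9 + \frac{5}{2}\right) + 48\right) = - 2 \left(\frac{21}{2} + 48\right) = \left(-2\right) \frac{117}{2} = -117$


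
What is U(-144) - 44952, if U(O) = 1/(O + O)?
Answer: -12946177/288 ≈ -44952.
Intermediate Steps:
U(O) = 1/(2*O)
U(-144) - 44952 = (½)/(-144) - 44952 = (½)*(-1/144) - 44952 = -1/288 - 44952 = -12946177/288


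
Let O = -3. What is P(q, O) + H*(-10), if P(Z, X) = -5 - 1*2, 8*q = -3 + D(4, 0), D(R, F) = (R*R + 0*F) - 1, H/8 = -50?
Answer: 3993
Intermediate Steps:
H = -400 (H = 8*(-50) = -400)
D(R, F) = -1 + R² (D(R, F) = (R² + 0) - 1 = R² - 1 = -1 + R²)
q = 3/2 (q = (-3 + (-1 + 4²))/8 = (-3 + (-1 + 16))/8 = (-3 + 15)/8 = (⅛)*12 = 3/2 ≈ 1.5000)
P(Z, X) = -7 (P(Z, X) = -5 - 2 = -7)
P(q, O) + H*(-10) = -7 - 400*(-10) = -7 + 4000 = 3993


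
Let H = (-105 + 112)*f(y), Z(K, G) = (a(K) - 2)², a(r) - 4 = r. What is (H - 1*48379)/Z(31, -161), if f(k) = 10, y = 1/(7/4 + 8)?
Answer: -16103/363 ≈ -44.361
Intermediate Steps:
y = 4/39 (y = 1/(7*(¼) + 8) = 1/(7/4 + 8) = 1/(39/4) = 4/39 ≈ 0.10256)
a(r) = 4 + r
Z(K, G) = (2 + K)² (Z(K, G) = ((4 + K) - 2)² = (2 + K)²)
H = 70 (H = (-105 + 112)*10 = 7*10 = 70)
(H - 1*48379)/Z(31, -161) = (70 - 1*48379)/((2 + 31)²) = (70 - 48379)/(33²) = -48309/1089 = -48309*1/1089 = -16103/363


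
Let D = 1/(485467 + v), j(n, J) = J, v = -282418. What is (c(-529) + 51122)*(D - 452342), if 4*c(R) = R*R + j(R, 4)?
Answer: -44484819174110081/812196 ≈ -5.4771e+10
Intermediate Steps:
c(R) = 1 + R²/4 (c(R) = (R*R + 4)/4 = (R² + 4)/4 = (4 + R²)/4 = 1 + R²/4)
D = 1/203049 (D = 1/(485467 - 282418) = 1/203049 ≈ 4.9249e-6)
(c(-529) + 51122)*(D - 452342) = ((1 + (¼)*(-529)²) + 51122)*(1/203049 - 452342) = ((1 + (¼)*279841) + 51122)*(-91847590757/203049) = ((1 + 279841/4) + 51122)*(-91847590757/203049) = (279845/4 + 51122)*(-91847590757/203049) = (484333/4)*(-91847590757/203049) = -44484819174110081/812196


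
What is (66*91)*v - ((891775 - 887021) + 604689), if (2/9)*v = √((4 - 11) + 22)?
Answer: -609443 + 27027*√15 ≈ -5.0477e+5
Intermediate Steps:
v = 9*√15/2 (v = 9*√((4 - 11) + 22)/2 = 9*√(-7 + 22)/2 = 9*√15/2 ≈ 17.428)
(66*91)*v - ((891775 - 887021) + 604689) = (66*91)*(9*√15/2) - ((891775 - 887021) + 604689) = 6006*(9*√15/2) - (4754 + 604689) = 27027*√15 - 1*609443 = 27027*√15 - 609443 = -609443 + 27027*√15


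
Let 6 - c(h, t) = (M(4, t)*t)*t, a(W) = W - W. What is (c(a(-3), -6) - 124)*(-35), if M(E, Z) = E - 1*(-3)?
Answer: 12950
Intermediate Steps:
a(W) = 0
M(E, Z) = 3 + E (M(E, Z) = E + 3 = 3 + E)
c(h, t) = 6 - 7*t² (c(h, t) = 6 - (3 + 4)*t*t = 6 - 7*t*t = 6 - 7*t²)
(c(a(-3), -6) - 124)*(-35) = ((6 - 7*(-6)²) - 124)*(-35) = ((6 - 7*36) - 124)*(-35) = ((6 - 252) - 124)*(-35) = (-246 - 124)*(-35) = -370*(-35) = 12950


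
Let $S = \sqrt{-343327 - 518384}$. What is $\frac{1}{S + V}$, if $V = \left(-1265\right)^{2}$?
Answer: $\frac{1600225}{2560720912336} - \frac{i \sqrt{861711}}{2560720912336} \approx 6.2491 \cdot 10^{-7} - 3.6251 \cdot 10^{-10} i$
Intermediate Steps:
$V = 1600225$
$S = i \sqrt{861711}$ ($S = \sqrt{-861711} = i \sqrt{861711} \approx 928.28 i$)
$\frac{1}{S + V} = \frac{1}{i \sqrt{861711} + 1600225} = \frac{1}{1600225 + i \sqrt{861711}}$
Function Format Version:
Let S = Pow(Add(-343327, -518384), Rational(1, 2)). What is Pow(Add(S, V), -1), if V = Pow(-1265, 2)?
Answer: Add(Rational(1600225, 2560720912336), Mul(Rational(-1, 2560720912336), I, Pow(861711, Rational(1, 2)))) ≈ Add(6.2491e-7, Mul(-3.6251e-10, I))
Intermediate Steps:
V = 1600225
S = Mul(I, Pow(861711, Rational(1, 2))) (S = Pow(-861711, Rational(1, 2)) = Mul(I, Pow(861711, Rational(1, 2))) ≈ Mul(928.28, I))
Pow(Add(S, V), -1) = Pow(Add(Mul(I, Pow(861711, Rational(1, 2))), 1600225), -1) = Pow(Add(1600225, Mul(I, Pow(861711, Rational(1, 2)))), -1)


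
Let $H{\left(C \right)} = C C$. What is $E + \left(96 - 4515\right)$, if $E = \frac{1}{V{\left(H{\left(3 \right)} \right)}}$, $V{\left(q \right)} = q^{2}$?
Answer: $- \frac{357938}{81} \approx -4419.0$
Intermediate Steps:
$H{\left(C \right)} = C^{2}$
$E = \frac{1}{81}$ ($E = \frac{1}{\left(3^{2}\right)^{2}} = \frac{1}{9^{2}} = \frac{1}{81} \approx 0.012346$)
$E + \left(96 - 4515\right) = \frac{1}{81} + \left(96 - 4515\right) = \frac{1}{81} - 4419 = - \frac{357938}{81}$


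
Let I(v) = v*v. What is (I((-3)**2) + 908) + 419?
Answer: 1408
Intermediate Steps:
I(v) = v**2
(I((-3)**2) + 908) + 419 = (((-3)**2)**2 + 908) + 419 = (9**2 + 908) + 419 = (81 + 908) + 419 = 989 + 419 = 1408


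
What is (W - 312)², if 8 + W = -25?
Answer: 119025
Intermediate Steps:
W = -33 (W = -8 - 25 = -33)
(W - 312)² = (-33 - 312)² = (-345)² = 119025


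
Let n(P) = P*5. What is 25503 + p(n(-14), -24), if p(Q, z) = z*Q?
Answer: 27183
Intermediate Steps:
n(P) = 5*P
p(Q, z) = Q*z
25503 + p(n(-14), -24) = 25503 + (5*(-14))*(-24) = 25503 - 70*(-24) = 25503 + 1680 = 27183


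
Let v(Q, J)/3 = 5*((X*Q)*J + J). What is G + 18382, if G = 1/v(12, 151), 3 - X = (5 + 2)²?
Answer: 22941011729/1248015 ≈ 18382.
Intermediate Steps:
X = -46 (X = 3 - (5 + 2)² = 3 - 1*7² = 3 - 1*49 = 3 - 49 = -46)
v(Q, J) = 15*J - 690*J*Q (v(Q, J) = 3*(5*((-46*Q)*J + J)) = 3*(5*(-46*J*Q + J)) = 3*(5*(J - 46*J*Q)) = 3*(5*J - 230*J*Q) = 15*J - 690*J*Q)
G = -1/1248015 (G = 1/(15*151*(1 - 46*12)) = 1/(15*151*(1 - 552)) = 1/(15*151*(-551)) = 1/(-1248015) = -1/1248015 ≈ -8.0127e-7)
G + 18382 = -1/1248015 + 18382 = 22941011729/1248015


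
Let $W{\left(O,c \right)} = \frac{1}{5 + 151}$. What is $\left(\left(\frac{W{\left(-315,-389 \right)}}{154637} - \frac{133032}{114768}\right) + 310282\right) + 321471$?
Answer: $\frac{4048755927008361}{6408775828} \approx 6.3175 \cdot 10^{5}$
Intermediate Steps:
$W{\left(O,c \right)} = \frac{1}{156}$
$\left(\left(\frac{W{\left(-315,-389 \right)}}{154637} - \frac{133032}{114768}\right) + 310282\right) + 321471 = \left(\left(\frac{1}{156 \cdot 154637} - \frac{133032}{114768}\right) + 310282\right) + 321471 = \left(\left(\frac{1}{156} \cdot \frac{1}{154637} - \frac{5543}{4782}\right) + 310282\right) + 321471 = \left(\left(\frac{1}{24123372} - \frac{5543}{4782}\right) + 310282\right) + 321471 = \left(- \frac{7428658123}{6408775828} + 310282\right) + 321471 = \frac{1988520352805373}{6408775828} + 321471 = \frac{4048755927008361}{6408775828}$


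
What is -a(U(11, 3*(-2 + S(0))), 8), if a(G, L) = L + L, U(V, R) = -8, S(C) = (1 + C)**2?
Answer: -16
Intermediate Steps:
a(G, L) = 2*L
-a(U(11, 3*(-2 + S(0))), 8) = -2*8 = -1*16 = -16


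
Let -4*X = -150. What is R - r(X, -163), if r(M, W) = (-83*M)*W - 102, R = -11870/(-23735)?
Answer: -4815689089/9494 ≈ -5.0724e+5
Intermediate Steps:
R = 2374/4747 (R = -11870*(-1/23735) = 2374/4747 ≈ 0.50010)
X = 75/2 (X = -1/4*(-150) = 75/2 ≈ 37.500)
r(M, W) = -102 - 83*M*W (r(M, W) = -83*M*W - 102 = -102 - 83*M*W)
R - r(X, -163) = 2374/4747 - (-102 - 83*75/2*(-163)) = 2374/4747 - (-102 + 1014675/2) = 2374/4747 - 1*1014471/2 = 2374/4747 - 1014471/2 = -4815689089/9494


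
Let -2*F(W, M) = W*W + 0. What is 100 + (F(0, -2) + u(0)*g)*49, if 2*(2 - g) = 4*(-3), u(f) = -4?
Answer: -1468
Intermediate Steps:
F(W, M) = -W**2/2 (F(W, M) = -(W*W + 0)/2 = -(W**2 + 0)/2 = -W**2/2)
g = 8 (g = 2 - 2*(-3) = 2 - 1/2*(-12) = 2 + 6 = 8)
100 + (F(0, -2) + u(0)*g)*49 = 100 + (-1/2*0**2 - 4*8)*49 = 100 + (-1/2*0 - 32)*49 = 100 + (0 - 32)*49 = 100 - 32*49 = 100 - 1568 = -1468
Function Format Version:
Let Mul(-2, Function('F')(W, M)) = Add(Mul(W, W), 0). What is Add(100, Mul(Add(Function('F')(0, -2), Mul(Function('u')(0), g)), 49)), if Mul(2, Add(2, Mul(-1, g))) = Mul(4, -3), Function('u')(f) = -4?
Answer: -1468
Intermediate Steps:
Function('F')(W, M) = Mul(Rational(-1, 2), Pow(W, 2)) (Function('F')(W, M) = Mul(Rational(-1, 2), Add(Mul(W, W), 0)) = Mul(Rational(-1, 2), Add(Pow(W, 2), 0)) = Mul(Rational(-1, 2), Pow(W, 2)))
g = 8 (g = Add(2, Mul(Rational(-1, 2), Mul(4, -3))) = Add(2, Mul(Rational(-1, 2), -12)) = Add(2, 6) = 8)
Add(100, Mul(Add(Function('F')(0, -2), Mul(Function('u')(0), g)), 49)) = Add(100, Mul(Add(Mul(Rational(-1, 2), Pow(0, 2)), Mul(-4, 8)), 49)) = Add(100, Mul(Add(Mul(Rational(-1, 2), 0), -32), 49)) = Add(100, Mul(Add(0, -32), 49)) = Add(100, Mul(-32, 49)) = Add(100, -1568) = -1468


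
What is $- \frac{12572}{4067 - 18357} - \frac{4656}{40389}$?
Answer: $\frac{73539378}{96193135} \approx 0.7645$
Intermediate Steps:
$- \frac{12572}{4067 - 18357} - \frac{4656}{40389} = - \frac{12572}{-14290} - \frac{1552}{13463} = \left(-12572\right) \left(- \frac{1}{14290}\right) - \frac{1552}{13463} = \frac{6286}{7145} - \frac{1552}{13463} = \frac{73539378}{96193135}$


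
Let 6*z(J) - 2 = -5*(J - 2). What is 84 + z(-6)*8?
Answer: 140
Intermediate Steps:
z(J) = 2 - 5*J/6 (z(J) = ⅓ + (-5*(J - 2))/6 = ⅓ + (-5*(-2 + J))/6 = ⅓ + (10 - 5*J)/6 = ⅓ + (5/3 - 5*J/6) = 2 - 5*J/6)
84 + z(-6)*8 = 84 + (2 - ⅚*(-6))*8 = 84 + (2 + 5)*8 = 84 + 7*8 = 84 + 56 = 140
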